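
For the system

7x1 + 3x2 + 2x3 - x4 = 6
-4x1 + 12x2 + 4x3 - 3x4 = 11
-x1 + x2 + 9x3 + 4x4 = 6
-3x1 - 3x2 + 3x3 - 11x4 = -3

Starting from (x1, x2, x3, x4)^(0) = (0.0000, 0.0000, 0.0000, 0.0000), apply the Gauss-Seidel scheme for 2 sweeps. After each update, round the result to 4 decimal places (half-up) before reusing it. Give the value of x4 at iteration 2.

0.2134

Iteration 1:
  x1 = (6 - (3)·0.0000 - (2)·0.0000 - (-1)·0.0000) / (7) = 0.8571
  x2 = (11 - (-4)·0.8571 - (4)·0.0000 - (-3)·0.0000) / (12) = 1.2024
  x3 = (6 - (-1)·0.8571 - (1)·1.2024 - (4)·0.0000) / (9) = 0.6283
  x4 = (-3 - (-3)·0.8571 - (-3)·1.2024 - (3)·0.6283) / (-11) = -0.1176
Iteration 2:
  x1 = (6 - (3)·1.2024 - (2)·0.6283 - (-1)·-0.1176) / (7) = 0.1455
  x2 = (11 - (-4)·0.1455 - (4)·0.6283 - (-3)·-0.1176) / (12) = 0.7263
  x3 = (6 - (-1)·0.1455 - (1)·0.7263 - (4)·-0.1176) / (9) = 0.6544
  x4 = (-3 - (-3)·0.1455 - (-3)·0.7263 - (3)·0.6544) / (-11) = 0.2134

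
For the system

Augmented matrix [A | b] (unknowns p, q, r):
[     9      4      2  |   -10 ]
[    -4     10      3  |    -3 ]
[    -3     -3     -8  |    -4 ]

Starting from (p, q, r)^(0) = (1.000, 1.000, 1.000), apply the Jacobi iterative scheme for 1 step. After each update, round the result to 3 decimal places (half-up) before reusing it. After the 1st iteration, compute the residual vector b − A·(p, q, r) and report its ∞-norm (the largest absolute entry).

11.934

Iteration 1:
  p = (-10 - (4)·1.000 - (2)·1.000) / (9) = -1.778
  q = (-3 - (-4)·1.000 - (3)·1.000) / (10) = -0.200
  r = (-4 - (-3)·1.000 - (-3)·1.000) / (-8) = -0.250
Residual b − A·x = (7.302, -7.362, -11.934); ∞-norm = 11.934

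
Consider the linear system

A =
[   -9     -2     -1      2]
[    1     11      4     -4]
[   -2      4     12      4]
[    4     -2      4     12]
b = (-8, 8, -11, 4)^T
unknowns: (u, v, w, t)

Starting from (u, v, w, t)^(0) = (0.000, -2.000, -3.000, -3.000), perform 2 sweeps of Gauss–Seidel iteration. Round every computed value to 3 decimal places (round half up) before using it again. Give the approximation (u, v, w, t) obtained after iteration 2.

(0.764, 0.678, -1.046, 0.540)

Iteration 1:
  u = (-8 - (-2)·-2.000 - (-1)·-3.000 - (2)·-3.000) / (-9) = 1.000
  v = (8 - (1)·1.000 - (4)·-3.000 - (-4)·-3.000) / (11) = 0.636
  w = (-11 - (-2)·1.000 - (4)·0.636 - (4)·-3.000) / (12) = 0.038
  t = (4 - (4)·1.000 - (-2)·0.636 - (4)·0.038) / (12) = 0.093
Iteration 2:
  u = (-8 - (-2)·0.636 - (-1)·0.038 - (2)·0.093) / (-9) = 0.764
  v = (8 - (1)·0.764 - (4)·0.038 - (-4)·0.093) / (11) = 0.678
  w = (-11 - (-2)·0.764 - (4)·0.678 - (4)·0.093) / (12) = -1.046
  t = (4 - (4)·0.764 - (-2)·0.678 - (4)·-1.046) / (12) = 0.540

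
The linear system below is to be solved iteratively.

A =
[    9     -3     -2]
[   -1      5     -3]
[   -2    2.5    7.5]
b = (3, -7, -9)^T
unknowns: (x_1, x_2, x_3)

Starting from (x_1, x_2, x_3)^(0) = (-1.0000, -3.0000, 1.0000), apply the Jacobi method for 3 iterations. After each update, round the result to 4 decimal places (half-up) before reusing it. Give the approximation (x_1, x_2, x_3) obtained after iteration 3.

Iteration 1:
  x_1 = (3 - (-3)·-3.0000 - (-2)·1.0000) / (9) = -0.4444
  x_2 = (-7 - (-1)·-1.0000 - (-3)·1.0000) / (5) = -1.0000
  x_3 = (-9 - (-2)·-1.0000 - (2.5)·-3.0000) / (7.5) = -0.4667
Iteration 2:
  x_1 = (3 - (-3)·-1.0000 - (-2)·-0.4667) / (9) = -0.1037
  x_2 = (-7 - (-1)·-0.4444 - (-3)·-0.4667) / (5) = -1.7689
  x_3 = (-9 - (-2)·-0.4444 - (2.5)·-1.0000) / (7.5) = -0.9852
Iteration 3:
  x_1 = (3 - (-3)·-1.7689 - (-2)·-0.9852) / (9) = -0.4752
  x_2 = (-7 - (-1)·-0.1037 - (-3)·-0.9852) / (5) = -2.0119
  x_3 = (-9 - (-2)·-0.1037 - (2.5)·-1.7689) / (7.5) = -0.6380

(-0.4752, -2.0119, -0.6380)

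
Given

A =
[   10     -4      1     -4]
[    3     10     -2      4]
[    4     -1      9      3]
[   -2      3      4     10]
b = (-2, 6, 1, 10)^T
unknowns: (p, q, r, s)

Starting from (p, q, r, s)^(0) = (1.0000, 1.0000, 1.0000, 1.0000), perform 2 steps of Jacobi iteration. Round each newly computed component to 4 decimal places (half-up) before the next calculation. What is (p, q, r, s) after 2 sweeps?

Iteration 1:
  p = (-2 - (-4)·1.0000 - (1)·1.0000 - (-4)·1.0000) / (10) = 0.5000
  q = (6 - (3)·1.0000 - (-2)·1.0000 - (4)·1.0000) / (10) = 0.1000
  r = (1 - (4)·1.0000 - (-1)·1.0000 - (3)·1.0000) / (9) = -0.5556
  s = (10 - (-2)·1.0000 - (3)·1.0000 - (4)·1.0000) / (10) = 0.5000
Iteration 2:
  p = (-2 - (-4)·0.1000 - (1)·-0.5556 - (-4)·0.5000) / (10) = 0.0956
  q = (6 - (3)·0.5000 - (-2)·-0.5556 - (4)·0.5000) / (10) = 0.1389
  r = (1 - (4)·0.5000 - (-1)·0.1000 - (3)·0.5000) / (9) = -0.2667
  s = (10 - (-2)·0.5000 - (3)·0.1000 - (4)·-0.5556) / (10) = 1.2922

(0.0956, 0.1389, -0.2667, 1.2922)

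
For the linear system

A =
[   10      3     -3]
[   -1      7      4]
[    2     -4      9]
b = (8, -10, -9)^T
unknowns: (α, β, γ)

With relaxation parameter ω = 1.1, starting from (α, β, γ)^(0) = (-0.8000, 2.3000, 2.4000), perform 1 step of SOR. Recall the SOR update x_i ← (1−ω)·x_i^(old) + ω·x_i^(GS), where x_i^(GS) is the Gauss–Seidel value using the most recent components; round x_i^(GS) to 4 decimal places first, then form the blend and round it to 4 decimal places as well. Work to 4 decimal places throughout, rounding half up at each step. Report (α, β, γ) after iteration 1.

(0.9930, -3.1539, -3.1246)

Iteration 1:
  α: GS value = (8 - (3)·2.3000 - (-3)·2.4000) / (10) = 0.8300;  α ← (1−ω)·-0.8000 + ω·0.8300 = 0.9930
  β: GS value = (-10 - (-1)·0.9930 - (4)·2.4000) / (7) = -2.6581;  β ← (1−ω)·2.3000 + ω·-2.6581 = -3.1539
  γ: GS value = (-9 - (2)·0.9930 - (-4)·-3.1539) / (9) = -2.6224;  γ ← (1−ω)·2.4000 + ω·-2.6224 = -3.1246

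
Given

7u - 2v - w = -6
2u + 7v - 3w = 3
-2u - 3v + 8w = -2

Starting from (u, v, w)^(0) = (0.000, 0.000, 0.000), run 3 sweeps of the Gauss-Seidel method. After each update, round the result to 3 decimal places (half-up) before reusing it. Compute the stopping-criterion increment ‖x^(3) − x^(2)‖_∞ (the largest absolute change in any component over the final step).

0.041

Iteration 1:
  u = (-6 - (-2)·0.000 - (-1)·0.000) / (7) = -0.857
  v = (3 - (2)·-0.857 - (-3)·0.000) / (7) = 0.673
  w = (-2 - (-2)·-0.857 - (-3)·0.673) / (8) = -0.212
Iteration 2:
  u = (-6 - (-2)·0.673 - (-1)·-0.212) / (7) = -0.695
  v = (3 - (2)·-0.695 - (-3)·-0.212) / (7) = 0.536
  w = (-2 - (-2)·-0.695 - (-3)·0.536) / (8) = -0.223
Iteration 3:
  u = (-6 - (-2)·0.536 - (-1)·-0.223) / (7) = -0.736
  v = (3 - (2)·-0.736 - (-3)·-0.223) / (7) = 0.543
  w = (-2 - (-2)·-0.736 - (-3)·0.543) / (8) = -0.230
Change: (-0.041, 0.007, -0.007) → max |·| = 0.041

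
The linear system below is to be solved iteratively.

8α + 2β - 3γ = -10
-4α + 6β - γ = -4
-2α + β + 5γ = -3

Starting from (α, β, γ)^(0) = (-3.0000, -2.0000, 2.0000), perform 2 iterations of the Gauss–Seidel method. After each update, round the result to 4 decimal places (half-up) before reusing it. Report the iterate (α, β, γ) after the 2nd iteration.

Iteration 1:
  α = (-10 - (2)·-2.0000 - (-3)·2.0000) / (8) = 0.0000
  β = (-4 - (-4)·0.0000 - (-1)·2.0000) / (6) = -0.3333
  γ = (-3 - (-2)·0.0000 - (1)·-0.3333) / (5) = -0.5333
Iteration 2:
  α = (-10 - (2)·-0.3333 - (-3)·-0.5333) / (8) = -1.3667
  β = (-4 - (-4)·-1.3667 - (-1)·-0.5333) / (6) = -1.6667
  γ = (-3 - (-2)·-1.3667 - (1)·-1.6667) / (5) = -0.8133

(-1.3667, -1.6667, -0.8133)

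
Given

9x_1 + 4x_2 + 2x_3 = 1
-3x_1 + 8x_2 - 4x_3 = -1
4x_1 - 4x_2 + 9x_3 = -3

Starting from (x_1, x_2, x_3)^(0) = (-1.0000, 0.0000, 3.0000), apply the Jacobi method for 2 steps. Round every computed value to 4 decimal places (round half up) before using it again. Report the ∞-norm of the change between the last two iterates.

Iteration 1:
  x_1 = (1 - (4)·0.0000 - (2)·3.0000) / (9) = -0.5556
  x_2 = (-1 - (-3)·-1.0000 - (-4)·3.0000) / (8) = 1.0000
  x_3 = (-3 - (4)·-1.0000 - (-4)·0.0000) / (9) = 0.1111
Iteration 2:
  x_1 = (1 - (4)·1.0000 - (2)·0.1111) / (9) = -0.3580
  x_2 = (-1 - (-3)·-0.5556 - (-4)·0.1111) / (8) = -0.2778
  x_3 = (-3 - (4)·-0.5556 - (-4)·1.0000) / (9) = 0.3580
Change: (0.1976, -1.2778, 0.2469) → max |·| = 1.2778

1.2778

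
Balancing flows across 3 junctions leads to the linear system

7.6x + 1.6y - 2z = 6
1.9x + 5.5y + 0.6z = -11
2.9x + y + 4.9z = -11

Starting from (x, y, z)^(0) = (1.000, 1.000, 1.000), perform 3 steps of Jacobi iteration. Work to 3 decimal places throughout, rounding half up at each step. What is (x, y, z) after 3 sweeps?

Iteration 1:
  x = (6 - (1.6)·1.000 - (-2)·1.000) / (7.6) = 0.842
  y = (-11 - (1.9)·1.000 - (0.6)·1.000) / (5.5) = -2.455
  z = (-11 - (2.9)·1.000 - (1)·1.000) / (4.9) = -3.041
Iteration 2:
  x = (6 - (1.6)·-2.455 - (-2)·-3.041) / (7.6) = 0.506
  y = (-11 - (1.9)·0.842 - (0.6)·-3.041) / (5.5) = -1.959
  z = (-11 - (2.9)·0.842 - (1)·-2.455) / (4.9) = -2.242
Iteration 3:
  x = (6 - (1.6)·-1.959 - (-2)·-2.242) / (7.6) = 0.612
  y = (-11 - (1.9)·0.506 - (0.6)·-2.242) / (5.5) = -1.930
  z = (-11 - (2.9)·0.506 - (1)·-1.959) / (4.9) = -2.145

(0.612, -1.930, -2.145)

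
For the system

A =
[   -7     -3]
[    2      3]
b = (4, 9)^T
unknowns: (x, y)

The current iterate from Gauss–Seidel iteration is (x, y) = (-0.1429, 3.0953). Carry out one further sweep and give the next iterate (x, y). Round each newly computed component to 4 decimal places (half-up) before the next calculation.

(-1.8980, 4.2653)

One sweep:
  x = (4 - (-3)·3.0953) / (-7) = -1.8980
  y = (9 - (2)·-1.8980) / (3) = 4.2653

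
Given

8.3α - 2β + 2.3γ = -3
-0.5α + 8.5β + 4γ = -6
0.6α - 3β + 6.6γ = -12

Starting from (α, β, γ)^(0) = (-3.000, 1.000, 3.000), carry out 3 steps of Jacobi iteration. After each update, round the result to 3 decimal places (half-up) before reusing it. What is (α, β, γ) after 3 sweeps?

(0.347, 0.564, -1.875)

Iteration 1:
  α = (-3 - (-2)·1.000 - (2.3)·3.000) / (8.3) = -0.952
  β = (-6 - (-0.5)·-3.000 - (4)·3.000) / (8.5) = -2.294
  γ = (-12 - (0.6)·-3.000 - (-3)·1.000) / (6.6) = -1.091
Iteration 2:
  α = (-3 - (-2)·-2.294 - (2.3)·-1.091) / (8.3) = -0.612
  β = (-6 - (-0.5)·-0.952 - (4)·-1.091) / (8.5) = -0.248
  γ = (-12 - (0.6)·-0.952 - (-3)·-2.294) / (6.6) = -2.774
Iteration 3:
  α = (-3 - (-2)·-0.248 - (2.3)·-2.774) / (8.3) = 0.347
  β = (-6 - (-0.5)·-0.612 - (4)·-2.774) / (8.5) = 0.564
  γ = (-12 - (0.6)·-0.612 - (-3)·-0.248) / (6.6) = -1.875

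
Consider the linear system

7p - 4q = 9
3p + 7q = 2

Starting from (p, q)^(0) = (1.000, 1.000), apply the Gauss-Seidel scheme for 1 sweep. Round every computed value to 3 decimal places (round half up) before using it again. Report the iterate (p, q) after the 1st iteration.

Iteration 1:
  p = (9 - (-4)·1.000) / (7) = 1.857
  q = (2 - (3)·1.857) / (7) = -0.510

(1.857, -0.510)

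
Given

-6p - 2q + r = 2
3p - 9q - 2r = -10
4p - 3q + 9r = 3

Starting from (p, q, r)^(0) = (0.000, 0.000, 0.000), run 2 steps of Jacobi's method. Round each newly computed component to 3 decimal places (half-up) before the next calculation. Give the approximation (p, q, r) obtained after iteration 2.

Iteration 1:
  p = (2 - (-2)·0.000 - (1)·0.000) / (-6) = -0.333
  q = (-10 - (3)·0.000 - (-2)·0.000) / (-9) = 1.111
  r = (3 - (4)·0.000 - (-3)·0.000) / (9) = 0.333
Iteration 2:
  p = (2 - (-2)·1.111 - (1)·0.333) / (-6) = -0.648
  q = (-10 - (3)·-0.333 - (-2)·0.333) / (-9) = 0.926
  r = (3 - (4)·-0.333 - (-3)·1.111) / (9) = 0.852

(-0.648, 0.926, 0.852)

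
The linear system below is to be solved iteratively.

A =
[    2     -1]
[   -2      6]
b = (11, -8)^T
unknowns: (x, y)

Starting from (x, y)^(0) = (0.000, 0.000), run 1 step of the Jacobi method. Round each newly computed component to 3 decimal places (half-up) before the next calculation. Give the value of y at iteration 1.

-1.333

Iteration 1:
  x = (11 - (-1)·0.000) / (2) = 5.500
  y = (-8 - (-2)·0.000) / (6) = -1.333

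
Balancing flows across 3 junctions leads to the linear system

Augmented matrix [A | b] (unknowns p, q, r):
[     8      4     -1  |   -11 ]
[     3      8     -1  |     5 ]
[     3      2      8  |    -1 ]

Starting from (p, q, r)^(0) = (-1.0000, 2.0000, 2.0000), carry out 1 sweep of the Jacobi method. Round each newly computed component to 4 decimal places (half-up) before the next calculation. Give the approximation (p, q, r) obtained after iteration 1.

Iteration 1:
  p = (-11 - (4)·2.0000 - (-1)·2.0000) / (8) = -2.1250
  q = (5 - (3)·-1.0000 - (-1)·2.0000) / (8) = 1.2500
  r = (-1 - (3)·-1.0000 - (2)·2.0000) / (8) = -0.2500

(-2.1250, 1.2500, -0.2500)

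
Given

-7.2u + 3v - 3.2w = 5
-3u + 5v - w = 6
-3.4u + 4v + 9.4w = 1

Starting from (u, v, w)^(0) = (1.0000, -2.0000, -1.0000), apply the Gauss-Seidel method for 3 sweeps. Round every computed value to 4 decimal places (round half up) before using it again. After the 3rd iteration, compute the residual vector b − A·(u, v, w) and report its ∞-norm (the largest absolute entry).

Iteration 1:
  u = (5 - (3)·-2.0000 - (-3.2)·-1.0000) / (-7.2) = -1.0833
  v = (6 - (-3)·-1.0833 - (-1)·-1.0000) / (5) = 0.3500
  w = (1 - (-3.4)·-1.0833 - (4)·0.3500) / (9.4) = -0.4344
Iteration 2:
  u = (5 - (3)·0.3500 - (-3.2)·-0.4344) / (-7.2) = -0.3555
  v = (6 - (-3)·-0.3555 - (-1)·-0.4344) / (5) = 0.8998
  w = (1 - (-3.4)·-0.3555 - (4)·0.8998) / (9.4) = -0.4051
Iteration 3:
  u = (5 - (3)·0.8998 - (-3.2)·-0.4051) / (-7.2) = -0.1395
  v = (6 - (-3)·-0.1395 - (-1)·-0.4051) / (5) = 1.0353
  w = (1 - (-3.4)·-0.1395 - (4)·1.0353) / (9.4) = -0.3846
Residual b − A·x = (-0.3410, 0.0204, -0.0003); ∞-norm = 0.3410

0.3410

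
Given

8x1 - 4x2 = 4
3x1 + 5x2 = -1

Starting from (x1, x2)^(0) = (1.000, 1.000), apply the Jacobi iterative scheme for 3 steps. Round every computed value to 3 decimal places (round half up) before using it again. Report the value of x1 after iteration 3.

Iteration 1:
  x1 = (4 - (-4)·1.000) / (8) = 1.000
  x2 = (-1 - (3)·1.000) / (5) = -0.800
Iteration 2:
  x1 = (4 - (-4)·-0.800) / (8) = 0.100
  x2 = (-1 - (3)·1.000) / (5) = -0.800
Iteration 3:
  x1 = (4 - (-4)·-0.800) / (8) = 0.100
  x2 = (-1 - (3)·0.100) / (5) = -0.260

0.100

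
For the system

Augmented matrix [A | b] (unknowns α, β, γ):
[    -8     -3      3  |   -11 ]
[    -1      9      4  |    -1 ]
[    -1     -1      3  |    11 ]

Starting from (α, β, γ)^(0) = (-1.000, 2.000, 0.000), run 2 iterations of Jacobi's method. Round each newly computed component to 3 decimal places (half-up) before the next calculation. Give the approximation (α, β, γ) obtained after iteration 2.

Iteration 1:
  α = (-11 - (-3)·2.000 - (3)·0.000) / (-8) = 0.625
  β = (-1 - (-1)·-1.000 - (4)·0.000) / (9) = -0.222
  γ = (11 - (-1)·-1.000 - (-1)·2.000) / (3) = 4.000
Iteration 2:
  α = (-11 - (-3)·-0.222 - (3)·4.000) / (-8) = 2.958
  β = (-1 - (-1)·0.625 - (4)·4.000) / (9) = -1.819
  γ = (11 - (-1)·0.625 - (-1)·-0.222) / (3) = 3.801

(2.958, -1.819, 3.801)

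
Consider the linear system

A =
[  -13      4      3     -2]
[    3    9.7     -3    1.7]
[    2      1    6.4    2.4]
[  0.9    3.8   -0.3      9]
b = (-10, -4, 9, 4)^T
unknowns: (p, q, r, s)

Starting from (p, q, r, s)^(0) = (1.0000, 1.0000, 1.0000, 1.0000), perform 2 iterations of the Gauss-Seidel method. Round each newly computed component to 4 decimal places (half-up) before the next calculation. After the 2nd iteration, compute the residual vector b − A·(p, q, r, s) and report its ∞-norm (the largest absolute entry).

Iteration 1:
  p = (-10 - (4)·1.0000 - (3)·1.0000 - (-2)·1.0000) / (-13) = 1.1538
  q = (-4 - (3)·1.1538 - (-3)·1.0000 - (1.7)·1.0000) / (9.7) = -0.6352
  r = (9 - (2)·1.1538 - (1)·-0.6352 - (2.4)·1.0000) / (6.4) = 0.7699
  s = (4 - (0.9)·1.1538 - (3.8)·-0.6352 - (-0.3)·0.7699) / (9) = 0.6229
Iteration 2:
  p = (-10 - (4)·-0.6352 - (3)·0.7699 - (-2)·0.6229) / (-13) = 0.6556
  q = (-4 - (3)·0.6556 - (-3)·0.7699 - (1.7)·0.6229) / (9.7) = -0.4862
  r = (9 - (2)·0.6556 - (1)·-0.4862 - (2.4)·0.6229) / (6.4) = 1.0438
  s = (4 - (0.9)·0.6556 - (3.8)·-0.4862 - (-0.3)·1.0438) / (9) = 0.6190
Residual b − A·x = (-1.4258, 0.8284, 0.0091, -0.0003); ∞-norm = 1.4258

1.4258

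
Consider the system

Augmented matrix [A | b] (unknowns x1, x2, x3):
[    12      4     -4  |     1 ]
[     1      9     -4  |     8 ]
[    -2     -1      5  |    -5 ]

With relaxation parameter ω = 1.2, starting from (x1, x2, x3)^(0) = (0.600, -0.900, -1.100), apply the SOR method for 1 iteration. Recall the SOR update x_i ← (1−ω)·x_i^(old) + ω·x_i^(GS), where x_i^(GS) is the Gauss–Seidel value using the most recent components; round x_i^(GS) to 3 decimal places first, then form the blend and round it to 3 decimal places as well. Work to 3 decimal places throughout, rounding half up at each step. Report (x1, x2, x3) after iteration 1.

(-0.100, 0.673, -0.866)

Iteration 1:
  x1: GS value = (1 - (4)·-0.900 - (-4)·-1.100) / (12) = 0.017;  x1 ← (1−ω)·0.600 + ω·0.017 = -0.100
  x2: GS value = (8 - (1)·-0.100 - (-4)·-1.100) / (9) = 0.411;  x2 ← (1−ω)·-0.900 + ω·0.411 = 0.673
  x3: GS value = (-5 - (-2)·-0.100 - (-1)·0.673) / (5) = -0.905;  x3 ← (1−ω)·-1.100 + ω·-0.905 = -0.866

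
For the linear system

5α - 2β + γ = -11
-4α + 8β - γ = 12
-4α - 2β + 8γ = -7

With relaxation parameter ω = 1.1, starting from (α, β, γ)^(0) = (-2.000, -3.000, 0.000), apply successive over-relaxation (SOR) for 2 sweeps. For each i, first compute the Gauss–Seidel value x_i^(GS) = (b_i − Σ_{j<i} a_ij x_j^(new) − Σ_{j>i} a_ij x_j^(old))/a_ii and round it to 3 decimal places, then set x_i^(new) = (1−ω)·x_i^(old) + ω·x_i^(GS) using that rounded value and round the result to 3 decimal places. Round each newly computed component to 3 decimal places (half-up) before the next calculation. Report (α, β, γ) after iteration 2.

(-1.425, 0.466, -1.327)

Iteration 1:
  α: GS value = (-11 - (-2)·-3.000 - (1)·0.000) / (5) = -3.400;  α ← (1−ω)·-2.000 + ω·-3.400 = -3.540
  β: GS value = (12 - (-4)·-3.540 - (-1)·0.000) / (8) = -0.270;  β ← (1−ω)·-3.000 + ω·-0.270 = 0.003
  γ: GS value = (-7 - (-4)·-3.540 - (-2)·0.003) / (8) = -2.644;  γ ← (1−ω)·0.000 + ω·-2.644 = -2.908
Iteration 2:
  α: GS value = (-11 - (-2)·0.003 - (1)·-2.908) / (5) = -1.617;  α ← (1−ω)·-3.540 + ω·-1.617 = -1.425
  β: GS value = (12 - (-4)·-1.425 - (-1)·-2.908) / (8) = 0.424;  β ← (1−ω)·0.003 + ω·0.424 = 0.466
  γ: GS value = (-7 - (-4)·-1.425 - (-2)·0.466) / (8) = -1.471;  γ ← (1−ω)·-2.908 + ω·-1.471 = -1.327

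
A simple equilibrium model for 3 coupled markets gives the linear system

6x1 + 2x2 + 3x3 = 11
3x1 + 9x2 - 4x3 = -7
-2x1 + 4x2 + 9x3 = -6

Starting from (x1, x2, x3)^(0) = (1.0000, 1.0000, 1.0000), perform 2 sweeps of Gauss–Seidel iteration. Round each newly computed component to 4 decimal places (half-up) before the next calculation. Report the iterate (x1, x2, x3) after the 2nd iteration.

(2.1296, -1.5535, 0.4970)

Iteration 1:
  x1 = (11 - (2)·1.0000 - (3)·1.0000) / (6) = 1.0000
  x2 = (-7 - (3)·1.0000 - (-4)·1.0000) / (9) = -0.6667
  x3 = (-6 - (-2)·1.0000 - (4)·-0.6667) / (9) = -0.1481
Iteration 2:
  x1 = (11 - (2)·-0.6667 - (3)·-0.1481) / (6) = 2.1296
  x2 = (-7 - (3)·2.1296 - (-4)·-0.1481) / (9) = -1.5535
  x3 = (-6 - (-2)·2.1296 - (4)·-1.5535) / (9) = 0.4970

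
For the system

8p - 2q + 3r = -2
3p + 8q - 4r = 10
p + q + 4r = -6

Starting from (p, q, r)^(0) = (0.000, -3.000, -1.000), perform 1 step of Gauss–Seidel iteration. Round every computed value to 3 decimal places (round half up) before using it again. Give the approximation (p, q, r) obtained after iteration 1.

(-0.625, 0.984, -1.590)

Iteration 1:
  p = (-2 - (-2)·-3.000 - (3)·-1.000) / (8) = -0.625
  q = (10 - (3)·-0.625 - (-4)·-1.000) / (8) = 0.984
  r = (-6 - (1)·-0.625 - (1)·0.984) / (4) = -1.590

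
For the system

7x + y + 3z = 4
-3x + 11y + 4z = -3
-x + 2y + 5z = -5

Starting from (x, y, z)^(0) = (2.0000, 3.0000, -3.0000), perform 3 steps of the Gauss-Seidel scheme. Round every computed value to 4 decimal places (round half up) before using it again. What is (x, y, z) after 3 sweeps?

Iteration 1:
  x = (4 - (1)·3.0000 - (3)·-3.0000) / (7) = 1.4286
  y = (-3 - (-3)·1.4286 - (4)·-3.0000) / (11) = 1.2078
  z = (-5 - (-1)·1.4286 - (2)·1.2078) / (5) = -1.1974
Iteration 2:
  x = (4 - (1)·1.2078 - (3)·-1.1974) / (7) = 0.9121
  y = (-3 - (-3)·0.9121 - (4)·-1.1974) / (11) = 0.4114
  z = (-5 - (-1)·0.9121 - (2)·0.4114) / (5) = -0.9821
Iteration 3:
  x = (4 - (1)·0.4114 - (3)·-0.9821) / (7) = 0.9336
  y = (-3 - (-3)·0.9336 - (4)·-0.9821) / (11) = 0.3390
  z = (-5 - (-1)·0.9336 - (2)·0.3390) / (5) = -0.9489

(0.9336, 0.3390, -0.9489)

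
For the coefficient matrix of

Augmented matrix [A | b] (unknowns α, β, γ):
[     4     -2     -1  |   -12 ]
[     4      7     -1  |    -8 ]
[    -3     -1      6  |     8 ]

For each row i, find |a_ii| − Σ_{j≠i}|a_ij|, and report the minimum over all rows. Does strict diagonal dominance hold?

1

row 1: |4| − (2+1) = 1
row 2: |7| − (4+1) = 2
row 3: |6| − (3+1) = 2
minimum over rows = 1 → strictly diagonally dominant (convergence guaranteed)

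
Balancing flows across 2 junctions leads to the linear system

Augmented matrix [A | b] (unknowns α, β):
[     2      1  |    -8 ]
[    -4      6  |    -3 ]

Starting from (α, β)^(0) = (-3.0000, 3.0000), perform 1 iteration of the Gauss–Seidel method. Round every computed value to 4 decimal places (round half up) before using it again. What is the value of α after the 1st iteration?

-5.5000

Iteration 1:
  α = (-8 - (1)·3.0000) / (2) = -5.5000
  β = (-3 - (-4)·-5.5000) / (6) = -4.1667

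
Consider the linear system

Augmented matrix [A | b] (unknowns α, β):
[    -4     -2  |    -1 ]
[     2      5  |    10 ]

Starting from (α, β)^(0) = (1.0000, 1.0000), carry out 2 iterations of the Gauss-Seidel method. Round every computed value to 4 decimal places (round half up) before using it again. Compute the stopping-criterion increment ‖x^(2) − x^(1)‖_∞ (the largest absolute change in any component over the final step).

Iteration 1:
  α = (-1 - (-2)·1.0000) / (-4) = -0.2500
  β = (10 - (2)·-0.2500) / (5) = 2.1000
Iteration 2:
  α = (-1 - (-2)·2.1000) / (-4) = -0.8000
  β = (10 - (2)·-0.8000) / (5) = 2.3200
Change: (-0.5500, 0.2200) → max |·| = 0.5500

0.5500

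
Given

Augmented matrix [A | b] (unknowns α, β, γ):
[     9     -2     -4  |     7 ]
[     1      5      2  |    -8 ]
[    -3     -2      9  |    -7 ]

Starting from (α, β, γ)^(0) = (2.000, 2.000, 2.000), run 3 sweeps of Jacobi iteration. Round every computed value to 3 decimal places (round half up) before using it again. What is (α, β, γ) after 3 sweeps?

Iteration 1:
  α = (7 - (-2)·2.000 - (-4)·2.000) / (9) = 2.111
  β = (-8 - (1)·2.000 - (2)·2.000) / (5) = -2.800
  γ = (-7 - (-3)·2.000 - (-2)·2.000) / (9) = 0.333
Iteration 2:
  α = (7 - (-2)·-2.800 - (-4)·0.333) / (9) = 0.304
  β = (-8 - (1)·2.111 - (2)·0.333) / (5) = -2.155
  γ = (-7 - (-3)·2.111 - (-2)·-2.800) / (9) = -0.696
Iteration 3:
  α = (7 - (-2)·-2.155 - (-4)·-0.696) / (9) = -0.010
  β = (-8 - (1)·0.304 - (2)·-0.696) / (5) = -1.382
  γ = (-7 - (-3)·0.304 - (-2)·-2.155) / (9) = -1.155

(-0.010, -1.382, -1.155)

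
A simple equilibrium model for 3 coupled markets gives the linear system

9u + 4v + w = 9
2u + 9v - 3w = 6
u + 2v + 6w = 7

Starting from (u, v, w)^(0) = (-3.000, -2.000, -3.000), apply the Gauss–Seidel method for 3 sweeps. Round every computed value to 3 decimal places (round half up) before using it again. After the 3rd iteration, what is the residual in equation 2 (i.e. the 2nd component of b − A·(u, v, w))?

Iteration 1:
  u = (9 - (4)·-2.000 - (1)·-3.000) / (9) = 2.222
  v = (6 - (2)·2.222 - (-3)·-3.000) / (9) = -0.827
  w = (7 - (1)·2.222 - (2)·-0.827) / (6) = 1.072
Iteration 2:
  u = (9 - (4)·-0.827 - (1)·1.072) / (9) = 1.248
  v = (6 - (2)·1.248 - (-3)·1.072) / (9) = 0.747
  w = (7 - (1)·1.248 - (2)·0.747) / (6) = 0.710
Iteration 3:
  u = (9 - (4)·0.747 - (1)·0.710) / (9) = 0.589
  v = (6 - (2)·0.589 - (-3)·0.710) / (9) = 0.772
  w = (7 - (1)·0.589 - (2)·0.772) / (6) = 0.811
Residual b − A·x = (-0.200, 0.307, 0.001)

0.307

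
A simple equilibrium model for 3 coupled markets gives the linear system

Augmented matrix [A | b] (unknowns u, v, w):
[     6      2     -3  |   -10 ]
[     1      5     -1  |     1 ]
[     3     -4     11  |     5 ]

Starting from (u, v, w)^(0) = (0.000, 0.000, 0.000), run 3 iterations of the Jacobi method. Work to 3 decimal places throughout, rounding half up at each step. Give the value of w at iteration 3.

Iteration 1:
  u = (-10 - (2)·0.000 - (-3)·0.000) / (6) = -1.667
  v = (1 - (1)·0.000 - (-1)·0.000) / (5) = 0.200
  w = (5 - (3)·0.000 - (-4)·0.000) / (11) = 0.455
Iteration 2:
  u = (-10 - (2)·0.200 - (-3)·0.455) / (6) = -1.506
  v = (1 - (1)·-1.667 - (-1)·0.455) / (5) = 0.624
  w = (5 - (3)·-1.667 - (-4)·0.200) / (11) = 0.982
Iteration 3:
  u = (-10 - (2)·0.624 - (-3)·0.982) / (6) = -1.384
  v = (1 - (1)·-1.506 - (-1)·0.982) / (5) = 0.698
  w = (5 - (3)·-1.506 - (-4)·0.624) / (11) = 1.092

1.092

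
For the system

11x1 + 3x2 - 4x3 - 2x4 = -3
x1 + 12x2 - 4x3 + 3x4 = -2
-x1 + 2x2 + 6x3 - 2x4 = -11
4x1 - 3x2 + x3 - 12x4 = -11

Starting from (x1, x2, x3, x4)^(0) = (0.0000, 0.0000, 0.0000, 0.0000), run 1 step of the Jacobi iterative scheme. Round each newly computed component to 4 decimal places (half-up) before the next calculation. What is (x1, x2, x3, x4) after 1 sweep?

(-0.2727, -0.1667, -1.8333, 0.9167)

Iteration 1:
  x1 = (-3 - (3)·0.0000 - (-4)·0.0000 - (-2)·0.0000) / (11) = -0.2727
  x2 = (-2 - (1)·0.0000 - (-4)·0.0000 - (3)·0.0000) / (12) = -0.1667
  x3 = (-11 - (-1)·0.0000 - (2)·0.0000 - (-2)·0.0000) / (6) = -1.8333
  x4 = (-11 - (4)·0.0000 - (-3)·0.0000 - (1)·0.0000) / (-12) = 0.9167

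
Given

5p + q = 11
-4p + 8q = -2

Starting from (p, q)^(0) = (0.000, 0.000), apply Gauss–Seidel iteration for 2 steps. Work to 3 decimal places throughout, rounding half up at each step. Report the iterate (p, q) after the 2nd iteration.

(2.030, 0.765)

Iteration 1:
  p = (11 - (1)·0.000) / (5) = 2.200
  q = (-2 - (-4)·2.200) / (8) = 0.850
Iteration 2:
  p = (11 - (1)·0.850) / (5) = 2.030
  q = (-2 - (-4)·2.030) / (8) = 0.765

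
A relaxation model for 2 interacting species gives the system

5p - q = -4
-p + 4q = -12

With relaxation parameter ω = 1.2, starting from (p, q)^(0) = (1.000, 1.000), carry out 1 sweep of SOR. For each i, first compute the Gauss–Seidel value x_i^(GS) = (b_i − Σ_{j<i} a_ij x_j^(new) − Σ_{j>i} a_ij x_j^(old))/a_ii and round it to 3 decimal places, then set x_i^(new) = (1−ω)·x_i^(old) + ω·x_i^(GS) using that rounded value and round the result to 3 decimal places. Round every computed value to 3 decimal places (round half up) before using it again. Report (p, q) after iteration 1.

(-0.920, -4.076)

Iteration 1:
  p: GS value = (-4 - (-1)·1.000) / (5) = -0.600;  p ← (1−ω)·1.000 + ω·-0.600 = -0.920
  q: GS value = (-12 - (-1)·-0.920) / (4) = -3.230;  q ← (1−ω)·1.000 + ω·-3.230 = -4.076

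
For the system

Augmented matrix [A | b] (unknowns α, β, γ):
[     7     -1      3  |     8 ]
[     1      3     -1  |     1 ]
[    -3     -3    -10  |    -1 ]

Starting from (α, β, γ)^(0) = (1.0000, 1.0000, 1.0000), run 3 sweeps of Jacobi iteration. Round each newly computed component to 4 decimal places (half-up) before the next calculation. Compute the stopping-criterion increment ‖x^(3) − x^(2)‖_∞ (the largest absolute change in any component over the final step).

0.1688

Iteration 1:
  α = (8 - (-1)·1.0000 - (3)·1.0000) / (7) = 0.8571
  β = (1 - (1)·1.0000 - (-1)·1.0000) / (3) = 0.3333
  γ = (-1 - (-3)·1.0000 - (-3)·1.0000) / (-10) = -0.5000
Iteration 2:
  α = (8 - (-1)·0.3333 - (3)·-0.5000) / (7) = 1.4048
  β = (1 - (1)·0.8571 - (-1)·-0.5000) / (3) = -0.1190
  γ = (-1 - (-3)·0.8571 - (-3)·0.3333) / (-10) = -0.2571
Iteration 3:
  α = (8 - (-1)·-0.1190 - (3)·-0.2571) / (7) = 1.2360
  β = (1 - (1)·1.4048 - (-1)·-0.2571) / (3) = -0.2206
  γ = (-1 - (-3)·1.4048 - (-3)·-0.1190) / (-10) = -0.2857
Change: (-0.1688, -0.1016, -0.0286) → max |·| = 0.1688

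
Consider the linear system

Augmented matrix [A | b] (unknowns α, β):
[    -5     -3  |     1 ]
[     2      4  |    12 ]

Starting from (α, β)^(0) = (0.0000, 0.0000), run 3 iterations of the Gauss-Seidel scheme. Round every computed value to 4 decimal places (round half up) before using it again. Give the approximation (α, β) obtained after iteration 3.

(-2.6180, 4.3090)

Iteration 1:
  α = (1 - (-3)·0.0000) / (-5) = -0.2000
  β = (12 - (2)·-0.2000) / (4) = 3.1000
Iteration 2:
  α = (1 - (-3)·3.1000) / (-5) = -2.0600
  β = (12 - (2)·-2.0600) / (4) = 4.0300
Iteration 3:
  α = (1 - (-3)·4.0300) / (-5) = -2.6180
  β = (12 - (2)·-2.6180) / (4) = 4.3090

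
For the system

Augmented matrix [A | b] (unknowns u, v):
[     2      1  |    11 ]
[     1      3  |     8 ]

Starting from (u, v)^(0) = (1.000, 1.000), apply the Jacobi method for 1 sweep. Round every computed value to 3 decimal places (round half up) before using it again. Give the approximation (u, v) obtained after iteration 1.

Iteration 1:
  u = (11 - (1)·1.000) / (2) = 5.000
  v = (8 - (1)·1.000) / (3) = 2.333

(5.000, 2.333)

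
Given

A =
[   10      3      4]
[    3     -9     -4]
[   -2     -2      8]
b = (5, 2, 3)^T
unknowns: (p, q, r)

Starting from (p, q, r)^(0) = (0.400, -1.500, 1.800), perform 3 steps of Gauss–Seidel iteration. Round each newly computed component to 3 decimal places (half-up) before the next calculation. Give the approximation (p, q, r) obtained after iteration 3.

(0.309, -0.356, 0.363)

Iteration 1:
  p = (5 - (3)·-1.500 - (4)·1.800) / (10) = 0.230
  q = (2 - (3)·0.230 - (-4)·1.800) / (-9) = -0.946
  r = (3 - (-2)·0.230 - (-2)·-0.946) / (8) = 0.196
Iteration 2:
  p = (5 - (3)·-0.946 - (4)·0.196) / (10) = 0.705
  q = (2 - (3)·0.705 - (-4)·0.196) / (-9) = -0.074
  r = (3 - (-2)·0.705 - (-2)·-0.074) / (8) = 0.533
Iteration 3:
  p = (5 - (3)·-0.074 - (4)·0.533) / (10) = 0.309
  q = (2 - (3)·0.309 - (-4)·0.533) / (-9) = -0.356
  r = (3 - (-2)·0.309 - (-2)·-0.356) / (8) = 0.363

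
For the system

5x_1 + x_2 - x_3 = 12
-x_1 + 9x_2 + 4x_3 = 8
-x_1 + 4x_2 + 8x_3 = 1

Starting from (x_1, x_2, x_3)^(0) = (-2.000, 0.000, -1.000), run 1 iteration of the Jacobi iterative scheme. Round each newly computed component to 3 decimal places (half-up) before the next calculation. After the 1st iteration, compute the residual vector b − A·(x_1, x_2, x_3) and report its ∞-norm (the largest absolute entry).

Iteration 1:
  x_1 = (12 - (1)·0.000 - (-1)·-1.000) / (5) = 2.200
  x_2 = (8 - (-1)·-2.000 - (4)·-1.000) / (9) = 1.111
  x_3 = (1 - (-1)·-2.000 - (4)·0.000) / (8) = -0.125
Residual b − A·x = (-0.236, 0.701, -0.244); ∞-norm = 0.701

0.701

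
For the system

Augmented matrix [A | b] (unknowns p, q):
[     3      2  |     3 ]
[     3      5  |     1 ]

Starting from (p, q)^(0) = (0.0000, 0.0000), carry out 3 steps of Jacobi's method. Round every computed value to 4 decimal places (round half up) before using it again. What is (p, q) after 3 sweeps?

Iteration 1:
  p = (3 - (2)·0.0000) / (3) = 1.0000
  q = (1 - (3)·0.0000) / (5) = 0.2000
Iteration 2:
  p = (3 - (2)·0.2000) / (3) = 0.8667
  q = (1 - (3)·1.0000) / (5) = -0.4000
Iteration 3:
  p = (3 - (2)·-0.4000) / (3) = 1.2667
  q = (1 - (3)·0.8667) / (5) = -0.3200

(1.2667, -0.3200)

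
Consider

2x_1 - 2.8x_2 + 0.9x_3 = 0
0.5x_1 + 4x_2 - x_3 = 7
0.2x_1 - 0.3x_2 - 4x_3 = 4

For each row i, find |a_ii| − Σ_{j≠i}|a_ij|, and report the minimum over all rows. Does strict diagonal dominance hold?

-1.7

row 1: |2| − (2.8+0.9) = -1.7
row 2: |4| − (0.5+1) = 2.5
row 3: |-4| − (0.2+0.3) = 3.5
minimum over rows = -1.7 → not strictly diagonally dominant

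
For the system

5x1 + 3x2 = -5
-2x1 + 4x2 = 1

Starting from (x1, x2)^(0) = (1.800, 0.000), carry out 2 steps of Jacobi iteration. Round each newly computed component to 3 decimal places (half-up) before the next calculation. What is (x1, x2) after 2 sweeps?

Iteration 1:
  x1 = (-5 - (3)·0.000) / (5) = -1.000
  x2 = (1 - (-2)·1.800) / (4) = 1.150
Iteration 2:
  x1 = (-5 - (3)·1.150) / (5) = -1.690
  x2 = (1 - (-2)·-1.000) / (4) = -0.250

(-1.690, -0.250)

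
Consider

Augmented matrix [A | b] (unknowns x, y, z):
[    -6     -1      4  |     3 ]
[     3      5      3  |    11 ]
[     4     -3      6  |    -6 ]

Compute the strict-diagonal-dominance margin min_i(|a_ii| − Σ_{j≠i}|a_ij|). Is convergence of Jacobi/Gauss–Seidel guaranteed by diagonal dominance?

-1

row 1: |-6| − (1+4) = 1
row 2: |5| − (3+3) = -1
row 3: |6| − (4+3) = -1
minimum over rows = -1 → not strictly diagonally dominant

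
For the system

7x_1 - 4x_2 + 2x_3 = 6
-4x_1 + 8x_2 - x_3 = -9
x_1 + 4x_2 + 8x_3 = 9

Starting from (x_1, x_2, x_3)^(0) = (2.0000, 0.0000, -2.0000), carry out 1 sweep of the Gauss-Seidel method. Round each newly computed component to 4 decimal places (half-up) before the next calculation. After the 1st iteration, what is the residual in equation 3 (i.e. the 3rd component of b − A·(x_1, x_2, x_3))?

-0.0002

Iteration 1:
  x_1 = (6 - (-4)·0.0000 - (2)·-2.0000) / (7) = 1.4286
  x_2 = (-9 - (-4)·1.4286 - (-1)·-2.0000) / (8) = -0.6607
  x_3 = (9 - (1)·1.4286 - (4)·-0.6607) / (8) = 1.2768
Residual b − A·x = (-9.1966, 3.2768, -0.0002)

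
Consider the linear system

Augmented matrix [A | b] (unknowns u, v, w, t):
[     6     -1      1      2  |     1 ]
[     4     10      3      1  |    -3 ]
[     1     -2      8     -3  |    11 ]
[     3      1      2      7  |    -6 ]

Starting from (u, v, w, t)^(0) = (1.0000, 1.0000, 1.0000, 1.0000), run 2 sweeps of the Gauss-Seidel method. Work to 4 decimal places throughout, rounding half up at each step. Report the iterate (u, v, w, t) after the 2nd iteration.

(0.1777, -0.7392, 0.7345, -1.0376)

Iteration 1:
  u = (1 - (-1)·1.0000 - (1)·1.0000 - (2)·1.0000) / (6) = -0.1667
  v = (-3 - (4)·-0.1667 - (3)·1.0000 - (1)·1.0000) / (10) = -0.6333
  w = (11 - (1)·-0.1667 - (-2)·-0.6333 - (-3)·1.0000) / (8) = 1.6125
  t = (-6 - (3)·-0.1667 - (1)·-0.6333 - (2)·1.6125) / (7) = -1.1559
Iteration 2:
  u = (1 - (-1)·-0.6333 - (1)·1.6125 - (2)·-1.1559) / (6) = 0.1777
  v = (-3 - (4)·0.1777 - (3)·1.6125 - (1)·-1.1559) / (10) = -0.7392
  w = (11 - (1)·0.1777 - (-2)·-0.7392 - (-3)·-1.1559) / (8) = 0.7345
  t = (-6 - (3)·0.1777 - (1)·-0.7392 - (2)·0.7345) / (7) = -1.0376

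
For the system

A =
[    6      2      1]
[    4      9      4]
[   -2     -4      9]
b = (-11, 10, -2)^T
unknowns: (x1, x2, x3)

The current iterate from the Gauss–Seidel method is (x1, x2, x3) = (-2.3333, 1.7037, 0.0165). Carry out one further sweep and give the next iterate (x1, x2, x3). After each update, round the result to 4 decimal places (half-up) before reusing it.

One sweep:
  x1 = (-11 - (2)·1.7037 - (1)·0.0165) / (6) = -2.4040
  x2 = (10 - (4)·-2.4040 - (4)·0.0165) / (9) = 2.1722
  x3 = (-2 - (-2)·-2.4040 - (-4)·2.1722) / (9) = 0.2090

(-2.4040, 2.1722, 0.2090)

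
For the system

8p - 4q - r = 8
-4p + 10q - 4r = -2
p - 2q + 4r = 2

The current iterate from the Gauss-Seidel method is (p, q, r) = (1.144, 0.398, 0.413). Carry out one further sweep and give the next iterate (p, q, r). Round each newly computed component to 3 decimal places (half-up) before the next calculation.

One sweep:
  p = (8 - (-4)·0.398 - (-1)·0.413) / (8) = 1.251
  q = (-2 - (-4)·1.251 - (-4)·0.413) / (10) = 0.466
  r = (2 - (1)·1.251 - (-2)·0.466) / (4) = 0.420

(1.251, 0.466, 0.420)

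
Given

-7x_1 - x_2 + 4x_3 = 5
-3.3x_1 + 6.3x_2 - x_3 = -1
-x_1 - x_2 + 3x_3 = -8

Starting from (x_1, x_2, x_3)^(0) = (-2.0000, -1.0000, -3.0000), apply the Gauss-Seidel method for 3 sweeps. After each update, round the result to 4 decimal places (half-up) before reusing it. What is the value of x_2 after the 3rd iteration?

Iteration 1:
  x_1 = (5 - (-1)·-1.0000 - (4)·-3.0000) / (-7) = -2.2857
  x_2 = (-1 - (-3.3)·-2.2857 - (-1)·-3.0000) / (6.3) = -1.8322
  x_3 = (-8 - (-1)·-2.2857 - (-1)·-1.8322) / (3) = -4.0393
Iteration 2:
  x_1 = (5 - (-1)·-1.8322 - (4)·-4.0393) / (-7) = -2.7607
  x_2 = (-1 - (-3.3)·-2.7607 - (-1)·-4.0393) / (6.3) = -2.2460
  x_3 = (-8 - (-1)·-2.7607 - (-1)·-2.2460) / (3) = -4.3356
Iteration 3:
  x_1 = (5 - (-1)·-2.2460 - (4)·-4.3356) / (-7) = -2.8709
  x_2 = (-1 - (-3.3)·-2.8709 - (-1)·-4.3356) / (6.3) = -2.3507
  x_3 = (-8 - (-1)·-2.8709 - (-1)·-2.3507) / (3) = -4.4072

-2.3507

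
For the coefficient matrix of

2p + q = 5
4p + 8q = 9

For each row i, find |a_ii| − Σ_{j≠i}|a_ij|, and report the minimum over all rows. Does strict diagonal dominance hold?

row 1: |2| − (1) = 1
row 2: |8| − (4) = 4
minimum over rows = 1 → strictly diagonally dominant (convergence guaranteed)

1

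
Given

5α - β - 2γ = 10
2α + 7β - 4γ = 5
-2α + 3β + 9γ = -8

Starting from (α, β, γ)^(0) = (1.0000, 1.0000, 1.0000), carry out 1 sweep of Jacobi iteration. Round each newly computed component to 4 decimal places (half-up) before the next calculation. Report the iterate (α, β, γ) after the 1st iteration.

Iteration 1:
  α = (10 - (-1)·1.0000 - (-2)·1.0000) / (5) = 2.6000
  β = (5 - (2)·1.0000 - (-4)·1.0000) / (7) = 1.0000
  γ = (-8 - (-2)·1.0000 - (3)·1.0000) / (9) = -1.0000

(2.6000, 1.0000, -1.0000)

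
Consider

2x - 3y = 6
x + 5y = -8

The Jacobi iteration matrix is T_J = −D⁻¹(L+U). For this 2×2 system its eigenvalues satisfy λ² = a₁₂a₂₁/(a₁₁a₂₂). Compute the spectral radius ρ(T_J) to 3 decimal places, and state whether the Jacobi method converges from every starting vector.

0.548

a₁₂a₂₁/(a₁₁a₂₂) = (-3)·(1) / ((2)·(5)) = -0.300000
ρ = √|-0.300000| = √0.300000 = 0.548
ρ < 1, so Jacobi converges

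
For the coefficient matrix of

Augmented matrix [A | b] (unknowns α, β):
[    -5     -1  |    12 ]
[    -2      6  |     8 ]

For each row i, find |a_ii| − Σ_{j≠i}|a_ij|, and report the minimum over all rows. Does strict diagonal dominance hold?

row 1: |-5| − (1) = 4
row 2: |6| − (2) = 4
minimum over rows = 4 → strictly diagonally dominant (convergence guaranteed)

4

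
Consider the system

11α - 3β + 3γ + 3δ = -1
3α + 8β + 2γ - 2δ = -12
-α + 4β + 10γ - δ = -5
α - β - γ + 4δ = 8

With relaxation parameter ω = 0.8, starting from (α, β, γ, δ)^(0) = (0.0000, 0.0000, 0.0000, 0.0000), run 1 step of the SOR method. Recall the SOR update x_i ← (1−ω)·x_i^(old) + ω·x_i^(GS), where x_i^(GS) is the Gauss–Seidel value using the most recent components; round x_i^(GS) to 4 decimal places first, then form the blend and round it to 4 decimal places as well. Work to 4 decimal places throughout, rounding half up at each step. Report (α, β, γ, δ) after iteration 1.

(-0.0727, -1.1782, -0.0288, 1.3731)

Iteration 1:
  α: GS value = (-1 - (-3)·0.0000 - (3)·0.0000 - (3)·0.0000) / (11) = -0.0909;  α ← (1−ω)·0.0000 + ω·-0.0909 = -0.0727
  β: GS value = (-12 - (3)·-0.0727 - (2)·0.0000 - (-2)·0.0000) / (8) = -1.4727;  β ← (1−ω)·0.0000 + ω·-1.4727 = -1.1782
  γ: GS value = (-5 - (-1)·-0.0727 - (4)·-1.1782 - (-1)·0.0000) / (10) = -0.0360;  γ ← (1−ω)·0.0000 + ω·-0.0360 = -0.0288
  δ: GS value = (8 - (1)·-0.0727 - (-1)·-1.1782 - (-1)·-0.0288) / (4) = 1.7164;  δ ← (1−ω)·0.0000 + ω·1.7164 = 1.3731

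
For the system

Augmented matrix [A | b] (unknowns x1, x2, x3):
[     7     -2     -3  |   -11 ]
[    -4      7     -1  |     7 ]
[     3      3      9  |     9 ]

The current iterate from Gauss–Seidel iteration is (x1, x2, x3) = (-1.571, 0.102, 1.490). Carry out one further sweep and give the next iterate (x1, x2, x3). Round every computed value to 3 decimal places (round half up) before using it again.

One sweep:
  x1 = (-11 - (-2)·0.102 - (-3)·1.490) / (7) = -0.904
  x2 = (7 - (-4)·-0.904 - (-1)·1.490) / (7) = 0.696
  x3 = (9 - (3)·-0.904 - (3)·0.696) / (9) = 1.069

(-0.904, 0.696, 1.069)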